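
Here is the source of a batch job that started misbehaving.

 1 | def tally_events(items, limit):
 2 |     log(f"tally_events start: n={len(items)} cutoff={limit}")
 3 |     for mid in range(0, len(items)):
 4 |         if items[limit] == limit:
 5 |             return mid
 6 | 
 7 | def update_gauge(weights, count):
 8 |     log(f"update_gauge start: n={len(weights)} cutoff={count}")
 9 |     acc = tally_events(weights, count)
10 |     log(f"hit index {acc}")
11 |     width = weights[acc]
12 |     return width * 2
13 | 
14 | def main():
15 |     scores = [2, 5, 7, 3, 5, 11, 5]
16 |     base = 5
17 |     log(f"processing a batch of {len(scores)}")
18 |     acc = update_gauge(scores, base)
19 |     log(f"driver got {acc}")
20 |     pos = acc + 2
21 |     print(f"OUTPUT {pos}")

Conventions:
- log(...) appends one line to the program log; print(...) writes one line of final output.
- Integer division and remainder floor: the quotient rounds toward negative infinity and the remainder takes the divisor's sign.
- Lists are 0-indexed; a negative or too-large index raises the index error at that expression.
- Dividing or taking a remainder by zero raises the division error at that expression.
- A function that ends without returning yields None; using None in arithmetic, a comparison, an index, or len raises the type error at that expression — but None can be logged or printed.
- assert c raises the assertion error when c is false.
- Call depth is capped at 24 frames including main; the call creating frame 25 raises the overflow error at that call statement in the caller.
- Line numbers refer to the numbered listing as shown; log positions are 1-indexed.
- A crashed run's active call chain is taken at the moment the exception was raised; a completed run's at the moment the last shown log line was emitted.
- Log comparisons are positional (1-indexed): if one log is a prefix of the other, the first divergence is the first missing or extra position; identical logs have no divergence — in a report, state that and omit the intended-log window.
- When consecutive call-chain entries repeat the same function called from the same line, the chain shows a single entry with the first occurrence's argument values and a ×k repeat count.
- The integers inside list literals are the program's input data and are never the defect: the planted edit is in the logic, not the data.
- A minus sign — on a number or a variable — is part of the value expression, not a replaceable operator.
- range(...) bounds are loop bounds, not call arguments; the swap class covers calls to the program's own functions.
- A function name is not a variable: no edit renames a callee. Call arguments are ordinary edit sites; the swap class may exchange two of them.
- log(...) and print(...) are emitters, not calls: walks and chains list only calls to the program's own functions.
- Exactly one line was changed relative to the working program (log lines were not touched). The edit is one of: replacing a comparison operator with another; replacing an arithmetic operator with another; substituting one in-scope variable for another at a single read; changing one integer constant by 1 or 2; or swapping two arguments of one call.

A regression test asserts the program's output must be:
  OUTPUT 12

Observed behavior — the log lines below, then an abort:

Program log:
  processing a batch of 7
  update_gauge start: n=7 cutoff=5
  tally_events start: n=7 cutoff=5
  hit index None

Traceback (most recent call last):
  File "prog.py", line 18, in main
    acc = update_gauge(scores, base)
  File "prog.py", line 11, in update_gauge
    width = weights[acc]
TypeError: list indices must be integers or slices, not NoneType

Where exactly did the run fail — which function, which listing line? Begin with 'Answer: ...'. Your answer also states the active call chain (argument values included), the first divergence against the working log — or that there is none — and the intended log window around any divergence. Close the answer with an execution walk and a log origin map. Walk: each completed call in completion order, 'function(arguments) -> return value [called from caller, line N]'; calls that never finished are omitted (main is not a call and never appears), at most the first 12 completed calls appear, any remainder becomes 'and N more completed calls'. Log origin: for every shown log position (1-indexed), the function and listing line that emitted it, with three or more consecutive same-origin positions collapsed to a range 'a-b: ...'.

Answer: the error was raised in update_gauge, line 11.
Key observation: At log position 4 the runs split — shown 'hit index None', but the working version logs 'hit index 1'.
Call chain: main -> update_gauge([2, 5, 7, 3, 5, 11, 5], 5) (called at line 18).
First divergence: position 4 — shown 'hit index None', intended 'hit index 1'.
Intended log window:
  2: update_gauge start: n=7 cutoff=5
  3: tally_events start: n=7 cutoff=5
  4: hit index 1
  5: driver got 10
Execution walk:
  tally_events([2, 5, 7, 3, 5, 11, 5], 5) -> None  [called from update_gauge, line 9]
Log origins:
  1: logged in main at line 17
  2: logged in update_gauge at line 8
  3: logged in tally_events at line 2
  4: logged in update_gauge at line 10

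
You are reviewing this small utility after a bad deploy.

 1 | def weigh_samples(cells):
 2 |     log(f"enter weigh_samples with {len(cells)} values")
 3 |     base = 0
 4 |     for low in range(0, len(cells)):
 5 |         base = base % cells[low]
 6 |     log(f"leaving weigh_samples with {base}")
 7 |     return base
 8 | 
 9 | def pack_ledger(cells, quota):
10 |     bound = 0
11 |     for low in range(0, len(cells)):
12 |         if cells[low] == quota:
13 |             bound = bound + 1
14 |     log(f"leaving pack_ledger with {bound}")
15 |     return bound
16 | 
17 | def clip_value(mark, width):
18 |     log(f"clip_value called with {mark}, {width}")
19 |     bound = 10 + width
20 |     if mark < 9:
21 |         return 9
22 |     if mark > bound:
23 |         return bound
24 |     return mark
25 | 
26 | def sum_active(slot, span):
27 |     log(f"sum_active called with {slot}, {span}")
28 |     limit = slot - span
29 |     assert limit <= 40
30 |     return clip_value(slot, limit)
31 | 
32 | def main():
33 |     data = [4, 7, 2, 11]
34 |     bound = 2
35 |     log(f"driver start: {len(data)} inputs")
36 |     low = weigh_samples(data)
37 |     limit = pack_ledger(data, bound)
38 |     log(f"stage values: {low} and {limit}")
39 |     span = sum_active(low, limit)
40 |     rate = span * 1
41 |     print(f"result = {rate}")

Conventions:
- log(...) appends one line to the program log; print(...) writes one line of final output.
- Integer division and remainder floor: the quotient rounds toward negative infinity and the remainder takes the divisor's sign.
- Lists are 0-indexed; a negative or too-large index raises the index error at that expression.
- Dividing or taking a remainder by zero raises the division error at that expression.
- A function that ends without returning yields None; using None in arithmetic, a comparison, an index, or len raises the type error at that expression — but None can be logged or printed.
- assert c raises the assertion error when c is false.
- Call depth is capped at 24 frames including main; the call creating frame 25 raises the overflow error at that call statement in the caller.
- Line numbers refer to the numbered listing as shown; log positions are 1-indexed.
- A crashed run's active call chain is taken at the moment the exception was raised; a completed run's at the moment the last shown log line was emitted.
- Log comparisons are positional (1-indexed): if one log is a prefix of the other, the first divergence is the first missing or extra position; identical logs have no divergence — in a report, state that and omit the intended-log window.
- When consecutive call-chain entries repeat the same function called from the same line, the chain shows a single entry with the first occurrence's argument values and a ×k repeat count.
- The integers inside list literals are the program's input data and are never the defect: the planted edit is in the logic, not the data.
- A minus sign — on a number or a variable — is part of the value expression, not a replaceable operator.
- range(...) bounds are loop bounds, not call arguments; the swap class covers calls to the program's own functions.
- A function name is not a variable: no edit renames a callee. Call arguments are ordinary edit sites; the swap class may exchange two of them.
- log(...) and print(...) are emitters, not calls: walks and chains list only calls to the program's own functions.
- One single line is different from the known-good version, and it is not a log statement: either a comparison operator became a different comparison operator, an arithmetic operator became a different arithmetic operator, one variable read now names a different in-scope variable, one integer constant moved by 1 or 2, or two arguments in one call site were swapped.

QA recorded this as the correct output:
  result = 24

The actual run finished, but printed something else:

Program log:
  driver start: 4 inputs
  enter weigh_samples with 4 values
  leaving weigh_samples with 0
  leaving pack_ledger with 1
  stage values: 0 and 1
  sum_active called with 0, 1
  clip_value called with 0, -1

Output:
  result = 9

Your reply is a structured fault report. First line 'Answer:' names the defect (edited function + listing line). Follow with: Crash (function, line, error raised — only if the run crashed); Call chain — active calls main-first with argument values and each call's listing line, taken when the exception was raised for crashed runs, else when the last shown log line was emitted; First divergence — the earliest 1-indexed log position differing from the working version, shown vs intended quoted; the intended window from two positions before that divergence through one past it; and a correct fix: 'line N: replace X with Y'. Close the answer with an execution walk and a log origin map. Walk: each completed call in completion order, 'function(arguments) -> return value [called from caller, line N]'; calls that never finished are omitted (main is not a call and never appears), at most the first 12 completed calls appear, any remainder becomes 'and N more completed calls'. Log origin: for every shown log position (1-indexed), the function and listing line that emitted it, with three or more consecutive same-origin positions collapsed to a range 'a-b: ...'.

Answer: the defect is in weigh_samples at line 5.
The tell: Log line 3 is where behavior first shows: 'leaving weigh_samples with 0' appears instead of 'leaving weigh_samples with 24'.
Call chain: main -> sum_active(0, 1) (called at line 39) -> clip_value(0, -1) (called at line 30).
First divergence: position 3 — shown 'leaving weigh_samples with 0', intended 'leaving weigh_samples with 24'.
Intended log window:
  1: driver start: 4 inputs
  2: enter weigh_samples with 4 values
  3: leaving weigh_samples with 24
  4: leaving pack_ledger with 1
Execution walk:
  weigh_samples([4, 7, 2, 11]) -> 0  [called from main, line 36]
  pack_ledger([4, 7, 2, 11], 2) -> 1  [called from main, line 37]
  clip_value(0, -1) -> 9  [called from sum_active, line 30]
  sum_active(0, 1) -> 9  [called from main, line 39]
Log line origins:
  1 — main, line 35
  2 — weigh_samples, line 2
  3 — weigh_samples, line 6
  4 — pack_ledger, line 14
  5 — main, line 38
  6 — sum_active, line 27
  7 — clip_value, line 18
A correct fix: line 5: replace `%` with `+`.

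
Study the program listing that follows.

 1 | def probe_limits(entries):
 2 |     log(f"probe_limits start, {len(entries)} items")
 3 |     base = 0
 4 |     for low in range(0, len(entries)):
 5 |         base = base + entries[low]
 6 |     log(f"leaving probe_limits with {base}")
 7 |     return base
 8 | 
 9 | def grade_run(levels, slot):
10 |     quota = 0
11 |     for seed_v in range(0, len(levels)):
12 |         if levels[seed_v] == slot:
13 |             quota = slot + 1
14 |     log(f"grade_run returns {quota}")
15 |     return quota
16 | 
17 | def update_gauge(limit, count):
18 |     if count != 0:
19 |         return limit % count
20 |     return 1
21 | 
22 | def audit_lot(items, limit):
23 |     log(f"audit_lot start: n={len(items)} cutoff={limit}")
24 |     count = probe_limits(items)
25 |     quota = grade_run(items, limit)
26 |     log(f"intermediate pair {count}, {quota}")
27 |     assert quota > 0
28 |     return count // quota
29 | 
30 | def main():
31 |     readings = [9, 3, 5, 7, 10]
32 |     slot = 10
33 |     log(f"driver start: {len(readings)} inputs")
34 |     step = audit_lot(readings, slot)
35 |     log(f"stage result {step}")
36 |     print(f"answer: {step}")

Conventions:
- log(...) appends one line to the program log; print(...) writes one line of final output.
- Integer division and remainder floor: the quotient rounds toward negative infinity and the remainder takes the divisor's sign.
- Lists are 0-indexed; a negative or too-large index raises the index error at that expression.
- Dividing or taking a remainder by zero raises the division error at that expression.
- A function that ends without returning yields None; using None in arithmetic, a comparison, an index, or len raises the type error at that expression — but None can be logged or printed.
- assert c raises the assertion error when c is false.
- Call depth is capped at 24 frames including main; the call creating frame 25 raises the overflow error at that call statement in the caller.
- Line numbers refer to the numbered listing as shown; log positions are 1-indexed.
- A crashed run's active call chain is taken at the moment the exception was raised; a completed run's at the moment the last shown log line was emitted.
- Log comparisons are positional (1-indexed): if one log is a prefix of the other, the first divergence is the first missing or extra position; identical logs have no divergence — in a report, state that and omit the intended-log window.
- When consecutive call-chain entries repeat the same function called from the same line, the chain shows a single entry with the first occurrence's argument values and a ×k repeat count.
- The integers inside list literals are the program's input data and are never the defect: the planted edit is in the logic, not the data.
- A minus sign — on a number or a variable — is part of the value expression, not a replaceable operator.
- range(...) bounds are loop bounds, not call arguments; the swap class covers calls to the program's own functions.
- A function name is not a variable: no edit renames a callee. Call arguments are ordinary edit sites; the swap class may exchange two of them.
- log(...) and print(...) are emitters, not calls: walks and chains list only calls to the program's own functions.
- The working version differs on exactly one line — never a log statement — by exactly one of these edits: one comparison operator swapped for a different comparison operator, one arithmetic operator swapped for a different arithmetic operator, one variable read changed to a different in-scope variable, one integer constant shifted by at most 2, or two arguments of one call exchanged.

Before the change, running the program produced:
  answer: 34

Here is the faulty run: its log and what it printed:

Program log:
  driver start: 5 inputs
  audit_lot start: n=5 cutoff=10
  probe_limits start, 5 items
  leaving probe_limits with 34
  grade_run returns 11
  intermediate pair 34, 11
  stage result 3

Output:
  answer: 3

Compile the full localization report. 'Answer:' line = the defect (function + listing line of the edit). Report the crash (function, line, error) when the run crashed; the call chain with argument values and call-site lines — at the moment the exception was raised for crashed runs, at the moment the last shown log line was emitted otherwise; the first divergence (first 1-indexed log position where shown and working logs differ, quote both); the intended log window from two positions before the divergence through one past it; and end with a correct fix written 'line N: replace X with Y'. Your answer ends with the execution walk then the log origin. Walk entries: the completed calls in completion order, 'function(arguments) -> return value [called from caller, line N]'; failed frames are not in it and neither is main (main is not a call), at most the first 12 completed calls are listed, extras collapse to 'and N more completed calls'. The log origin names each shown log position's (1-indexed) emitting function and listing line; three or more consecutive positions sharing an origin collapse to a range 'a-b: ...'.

Answer: the defect is in grade_run at line 13.
Core observation: Position 5 is the first bad log line: 'grade_run returns 11' should read 'grade_run returns 1'.
Call chain: main.
First divergence: position 5 — shown 'grade_run returns 11', intended 'grade_run returns 1'.
Intended log window:
  3: probe_limits start, 5 items
  4: leaving probe_limits with 34
  5: grade_run returns 1
  6: intermediate pair 34, 1
Execution walk:
  probe_limits([9, 3, 5, 7, 10]) -> 34  [called from audit_lot, line 24]
  grade_run([9, 3, 5, 7, 10], 10) -> 11  [called from audit_lot, line 25]
  audit_lot([9, 3, 5, 7, 10], 10) -> 3  [called from main, line 34]
Origin of each log line:
  1 — main, line 33
  2 — audit_lot, line 23
  3 — probe_limits, line 2
  4 — probe_limits, line 6
  5 — grade_run, line 14
  6 — audit_lot, line 26
  7 — main, line 35
A correct fix: line 13: replace `slot` with `quota`.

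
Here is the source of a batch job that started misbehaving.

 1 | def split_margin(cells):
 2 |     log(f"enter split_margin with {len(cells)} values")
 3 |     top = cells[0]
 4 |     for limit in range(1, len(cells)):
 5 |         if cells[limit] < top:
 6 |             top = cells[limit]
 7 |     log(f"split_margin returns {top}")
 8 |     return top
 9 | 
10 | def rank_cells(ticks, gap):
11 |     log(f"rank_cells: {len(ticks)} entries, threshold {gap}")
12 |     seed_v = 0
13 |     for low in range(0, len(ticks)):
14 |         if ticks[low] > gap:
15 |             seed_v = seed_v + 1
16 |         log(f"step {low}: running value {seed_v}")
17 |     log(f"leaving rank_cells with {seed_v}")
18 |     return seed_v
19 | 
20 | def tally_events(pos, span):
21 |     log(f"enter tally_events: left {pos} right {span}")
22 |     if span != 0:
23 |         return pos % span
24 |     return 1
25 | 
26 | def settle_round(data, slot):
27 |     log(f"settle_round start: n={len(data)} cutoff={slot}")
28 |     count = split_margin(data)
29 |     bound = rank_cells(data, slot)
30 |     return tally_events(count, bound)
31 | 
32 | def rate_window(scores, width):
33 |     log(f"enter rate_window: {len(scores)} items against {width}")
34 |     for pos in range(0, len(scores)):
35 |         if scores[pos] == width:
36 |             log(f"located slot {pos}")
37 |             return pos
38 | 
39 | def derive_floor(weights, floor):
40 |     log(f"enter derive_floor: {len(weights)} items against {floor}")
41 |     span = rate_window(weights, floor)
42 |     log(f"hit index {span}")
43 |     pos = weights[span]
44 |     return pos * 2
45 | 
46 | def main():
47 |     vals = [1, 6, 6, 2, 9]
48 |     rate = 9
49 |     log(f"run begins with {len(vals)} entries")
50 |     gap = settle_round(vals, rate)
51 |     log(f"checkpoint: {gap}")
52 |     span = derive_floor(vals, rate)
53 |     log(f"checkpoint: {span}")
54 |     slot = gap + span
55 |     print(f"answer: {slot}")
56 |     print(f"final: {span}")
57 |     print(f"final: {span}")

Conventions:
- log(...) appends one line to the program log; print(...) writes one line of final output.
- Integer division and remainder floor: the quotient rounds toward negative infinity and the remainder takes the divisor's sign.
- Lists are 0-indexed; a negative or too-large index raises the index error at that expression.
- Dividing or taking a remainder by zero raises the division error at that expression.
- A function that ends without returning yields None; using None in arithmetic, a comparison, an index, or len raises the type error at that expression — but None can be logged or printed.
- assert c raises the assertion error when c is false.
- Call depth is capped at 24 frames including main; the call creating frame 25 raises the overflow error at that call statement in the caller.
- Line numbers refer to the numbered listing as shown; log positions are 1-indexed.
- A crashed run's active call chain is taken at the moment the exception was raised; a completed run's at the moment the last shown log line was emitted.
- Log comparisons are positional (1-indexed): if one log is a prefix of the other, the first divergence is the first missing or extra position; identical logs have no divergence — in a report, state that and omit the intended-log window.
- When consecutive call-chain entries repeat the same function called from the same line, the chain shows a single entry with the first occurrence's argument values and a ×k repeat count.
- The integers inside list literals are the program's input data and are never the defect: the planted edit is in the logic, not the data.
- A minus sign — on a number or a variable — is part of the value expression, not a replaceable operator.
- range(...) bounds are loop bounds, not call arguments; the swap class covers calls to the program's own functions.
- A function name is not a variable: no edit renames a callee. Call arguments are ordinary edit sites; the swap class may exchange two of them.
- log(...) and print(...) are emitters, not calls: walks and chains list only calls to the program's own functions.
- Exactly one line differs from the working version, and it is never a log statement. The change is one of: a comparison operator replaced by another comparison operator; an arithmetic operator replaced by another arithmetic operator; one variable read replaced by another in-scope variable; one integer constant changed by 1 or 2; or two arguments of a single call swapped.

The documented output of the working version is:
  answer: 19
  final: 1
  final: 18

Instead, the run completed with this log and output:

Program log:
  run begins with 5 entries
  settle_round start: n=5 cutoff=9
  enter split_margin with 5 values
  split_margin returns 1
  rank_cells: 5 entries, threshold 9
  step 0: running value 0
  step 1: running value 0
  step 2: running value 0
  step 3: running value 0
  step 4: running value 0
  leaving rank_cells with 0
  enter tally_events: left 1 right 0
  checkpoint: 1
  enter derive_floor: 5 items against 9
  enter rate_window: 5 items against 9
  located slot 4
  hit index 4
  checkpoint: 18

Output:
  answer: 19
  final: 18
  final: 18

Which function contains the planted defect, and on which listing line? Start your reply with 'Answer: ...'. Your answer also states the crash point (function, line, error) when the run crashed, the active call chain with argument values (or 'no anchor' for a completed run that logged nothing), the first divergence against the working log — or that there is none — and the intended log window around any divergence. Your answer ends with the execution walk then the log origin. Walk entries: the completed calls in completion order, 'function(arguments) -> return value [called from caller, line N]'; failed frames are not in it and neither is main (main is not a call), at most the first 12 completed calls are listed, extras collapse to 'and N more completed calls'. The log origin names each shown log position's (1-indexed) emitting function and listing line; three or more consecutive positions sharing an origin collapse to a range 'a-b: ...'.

Answer: the defect is in main at line 56.
Core observation: Every logged value matches the working version; the printed result is what differs.
Call chain: main.
First divergence: there is none — every log position agrees.
Execution walk:
  split_margin([1, 6, 6, 2, 9]) -> 1  [called from settle_round, line 28]
  rank_cells([1, 6, 6, 2, 9], 9) -> 0  [called from settle_round, line 29]
  tally_events(1, 0) -> 1  [called from settle_round, line 30]
  settle_round([1, 6, 6, 2, 9], 9) -> 1  [called from main, line 50]
  rate_window([1, 6, 6, 2, 9], 9) -> 4  [called from derive_floor, line 41]
  derive_floor([1, 6, 6, 2, 9], 9) -> 18  [called from main, line 52]
Log origins:
  1: emitted by main (line 49)
  2: emitted by settle_round (line 27)
  3: emitted by split_margin (line 2)
  4: emitted by split_margin (line 7)
  5: emitted by rank_cells (line 11)
  6-10: emitted by rank_cells (line 16)
  11: emitted by rank_cells (line 17)
  12: emitted by tally_events (line 21)
  13: emitted by main (line 51)
  14: emitted by derive_floor (line 40)
  15: emitted by rate_window (line 33)
  16: emitted by rate_window (line 36)
  17: emitted by derive_floor (line 42)
  18: emitted by main (line 53)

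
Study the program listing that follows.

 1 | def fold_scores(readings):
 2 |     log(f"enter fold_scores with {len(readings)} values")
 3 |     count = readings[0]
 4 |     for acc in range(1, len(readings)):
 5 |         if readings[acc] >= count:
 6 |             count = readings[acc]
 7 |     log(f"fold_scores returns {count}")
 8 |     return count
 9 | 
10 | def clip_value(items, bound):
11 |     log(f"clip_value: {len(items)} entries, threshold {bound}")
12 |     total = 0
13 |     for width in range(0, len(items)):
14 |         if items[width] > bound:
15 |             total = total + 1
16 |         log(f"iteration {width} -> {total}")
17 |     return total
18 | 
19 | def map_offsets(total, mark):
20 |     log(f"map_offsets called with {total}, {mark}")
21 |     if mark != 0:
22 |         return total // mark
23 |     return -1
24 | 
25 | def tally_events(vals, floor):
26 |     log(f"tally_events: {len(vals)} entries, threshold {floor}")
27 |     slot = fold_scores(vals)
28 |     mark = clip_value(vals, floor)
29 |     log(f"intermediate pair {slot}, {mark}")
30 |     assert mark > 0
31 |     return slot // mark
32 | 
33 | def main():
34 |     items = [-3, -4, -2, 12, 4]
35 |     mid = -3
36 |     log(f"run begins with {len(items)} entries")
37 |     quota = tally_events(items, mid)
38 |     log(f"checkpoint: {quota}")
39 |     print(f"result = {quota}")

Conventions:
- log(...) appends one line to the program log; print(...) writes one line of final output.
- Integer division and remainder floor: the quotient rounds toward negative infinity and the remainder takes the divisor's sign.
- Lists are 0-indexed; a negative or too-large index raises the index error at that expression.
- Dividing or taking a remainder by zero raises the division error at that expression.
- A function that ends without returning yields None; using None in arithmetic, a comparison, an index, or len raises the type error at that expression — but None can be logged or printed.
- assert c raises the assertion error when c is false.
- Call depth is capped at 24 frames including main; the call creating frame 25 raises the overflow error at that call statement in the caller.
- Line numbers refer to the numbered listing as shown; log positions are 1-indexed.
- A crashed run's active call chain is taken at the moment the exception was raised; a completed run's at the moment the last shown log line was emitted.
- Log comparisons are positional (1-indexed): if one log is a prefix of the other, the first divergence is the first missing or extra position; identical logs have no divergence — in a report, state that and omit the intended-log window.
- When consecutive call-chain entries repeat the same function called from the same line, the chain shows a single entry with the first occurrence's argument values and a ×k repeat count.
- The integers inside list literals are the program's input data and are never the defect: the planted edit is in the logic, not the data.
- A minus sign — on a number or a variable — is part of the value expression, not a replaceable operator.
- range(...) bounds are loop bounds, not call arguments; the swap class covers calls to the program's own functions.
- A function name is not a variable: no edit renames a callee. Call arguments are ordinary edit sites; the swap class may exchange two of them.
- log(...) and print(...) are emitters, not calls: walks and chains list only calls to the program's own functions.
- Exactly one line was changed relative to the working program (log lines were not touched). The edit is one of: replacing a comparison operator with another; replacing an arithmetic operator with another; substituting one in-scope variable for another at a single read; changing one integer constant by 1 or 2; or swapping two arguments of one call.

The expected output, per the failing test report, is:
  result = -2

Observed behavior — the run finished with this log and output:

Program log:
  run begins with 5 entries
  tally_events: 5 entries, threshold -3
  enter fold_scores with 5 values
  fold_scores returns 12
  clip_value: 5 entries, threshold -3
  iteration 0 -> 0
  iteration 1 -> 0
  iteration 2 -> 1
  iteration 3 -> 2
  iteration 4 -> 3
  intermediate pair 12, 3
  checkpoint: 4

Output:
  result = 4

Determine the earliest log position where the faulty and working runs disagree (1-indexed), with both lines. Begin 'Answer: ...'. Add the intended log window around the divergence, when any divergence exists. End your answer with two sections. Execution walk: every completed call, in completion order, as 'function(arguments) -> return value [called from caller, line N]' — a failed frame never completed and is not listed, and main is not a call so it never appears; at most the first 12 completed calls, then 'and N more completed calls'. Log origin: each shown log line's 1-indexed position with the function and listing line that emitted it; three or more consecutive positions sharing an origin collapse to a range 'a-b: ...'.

Answer: position 4; shown 'fold_scores returns 12' vs intended 'fold_scores returns -4'.
Intended log window:
  2: tally_events: 5 entries, threshold -3
  3: enter fold_scores with 5 values
  4: fold_scores returns -4
  5: clip_value: 5 entries, threshold -3
Execution walk:
  fold_scores([-3, -4, -2, 12, 4]) -> 12  [called from tally_events, line 27]
  clip_value([-3, -4, -2, 12, 4], -3) -> 3  [called from tally_events, line 28]
  tally_events([-3, -4, -2, 12, 4], -3) -> 4  [called from main, line 37]
Origin of each log line:
  1: from main, line 36
  2: from tally_events, line 26
  3: from fold_scores, line 2
  4: from fold_scores, line 7
  5: from clip_value, line 11
  6-10: from clip_value, line 16
  11: from tally_events, line 29
  12: from main, line 38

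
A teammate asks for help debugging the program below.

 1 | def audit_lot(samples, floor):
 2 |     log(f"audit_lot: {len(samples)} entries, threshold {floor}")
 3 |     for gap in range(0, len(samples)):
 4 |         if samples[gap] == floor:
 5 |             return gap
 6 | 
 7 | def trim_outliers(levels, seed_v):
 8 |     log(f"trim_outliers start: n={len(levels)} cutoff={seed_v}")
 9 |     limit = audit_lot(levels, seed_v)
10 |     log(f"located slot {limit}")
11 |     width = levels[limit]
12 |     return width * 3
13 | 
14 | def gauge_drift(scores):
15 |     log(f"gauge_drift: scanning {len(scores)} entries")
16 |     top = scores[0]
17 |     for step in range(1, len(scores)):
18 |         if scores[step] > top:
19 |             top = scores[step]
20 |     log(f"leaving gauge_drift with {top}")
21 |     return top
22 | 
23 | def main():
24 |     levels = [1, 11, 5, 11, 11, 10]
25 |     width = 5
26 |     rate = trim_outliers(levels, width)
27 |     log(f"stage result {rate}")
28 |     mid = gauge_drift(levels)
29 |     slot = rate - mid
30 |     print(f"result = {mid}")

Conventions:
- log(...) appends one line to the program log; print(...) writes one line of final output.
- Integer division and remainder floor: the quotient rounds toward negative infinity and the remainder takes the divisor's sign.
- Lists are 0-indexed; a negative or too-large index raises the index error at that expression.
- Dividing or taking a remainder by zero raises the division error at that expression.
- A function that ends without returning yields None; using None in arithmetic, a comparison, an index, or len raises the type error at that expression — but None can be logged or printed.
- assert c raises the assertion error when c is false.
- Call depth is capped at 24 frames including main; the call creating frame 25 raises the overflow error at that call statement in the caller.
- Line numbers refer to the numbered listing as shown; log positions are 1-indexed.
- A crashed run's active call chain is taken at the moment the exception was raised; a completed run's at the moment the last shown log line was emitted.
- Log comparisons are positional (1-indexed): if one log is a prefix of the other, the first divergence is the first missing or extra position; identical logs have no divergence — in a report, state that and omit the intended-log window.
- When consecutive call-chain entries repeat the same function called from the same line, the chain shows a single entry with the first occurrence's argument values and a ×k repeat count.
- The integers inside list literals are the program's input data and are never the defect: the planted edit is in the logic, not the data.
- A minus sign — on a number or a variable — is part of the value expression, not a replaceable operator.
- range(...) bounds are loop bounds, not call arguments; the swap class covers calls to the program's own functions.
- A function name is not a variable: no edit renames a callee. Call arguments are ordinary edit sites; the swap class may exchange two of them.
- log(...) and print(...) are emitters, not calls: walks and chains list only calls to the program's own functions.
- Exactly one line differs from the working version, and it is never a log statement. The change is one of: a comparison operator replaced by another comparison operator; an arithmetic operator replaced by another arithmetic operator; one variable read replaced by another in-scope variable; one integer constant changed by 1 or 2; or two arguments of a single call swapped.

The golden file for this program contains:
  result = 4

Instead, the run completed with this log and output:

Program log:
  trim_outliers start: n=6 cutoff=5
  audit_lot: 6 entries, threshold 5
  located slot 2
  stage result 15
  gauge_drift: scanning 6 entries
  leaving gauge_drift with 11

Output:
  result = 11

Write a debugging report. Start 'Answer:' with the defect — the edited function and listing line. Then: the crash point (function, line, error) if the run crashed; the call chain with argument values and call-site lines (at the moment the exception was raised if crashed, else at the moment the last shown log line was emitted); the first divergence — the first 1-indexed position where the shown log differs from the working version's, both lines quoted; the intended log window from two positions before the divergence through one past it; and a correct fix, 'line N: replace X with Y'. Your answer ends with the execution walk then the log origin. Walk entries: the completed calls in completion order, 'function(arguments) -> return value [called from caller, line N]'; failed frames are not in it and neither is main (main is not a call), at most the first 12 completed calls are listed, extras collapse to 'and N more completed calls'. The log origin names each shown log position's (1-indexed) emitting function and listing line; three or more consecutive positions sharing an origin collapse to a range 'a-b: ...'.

Answer: the defect is in main at line 30.
Core observation: Log streams are identical — the defect surfaces only in the printed output.
Call chain: main -> gauge_drift([1, 11, 5, 11, 11, 10]) (called at line 28).
First divergence: none (the log streams are identical).
Execution walk:
  audit_lot([1, 11, 5, 11, 11, 10], 5) -> 2  [called from trim_outliers, line 9]
  trim_outliers([1, 11, 5, 11, 11, 10], 5) -> 15  [called from main, line 26]
  gauge_drift([1, 11, 5, 11, 11, 10]) -> 11  [called from main, line 28]
Origin of each log line:
  1: emitted by trim_outliers (line 8)
  2: emitted by audit_lot (line 2)
  3: emitted by trim_outliers (line 10)
  4: emitted by main (line 27)
  5: emitted by gauge_drift (line 15)
  6: emitted by gauge_drift (line 20)
A correct fix: line 30: replace `mid` with `slot`.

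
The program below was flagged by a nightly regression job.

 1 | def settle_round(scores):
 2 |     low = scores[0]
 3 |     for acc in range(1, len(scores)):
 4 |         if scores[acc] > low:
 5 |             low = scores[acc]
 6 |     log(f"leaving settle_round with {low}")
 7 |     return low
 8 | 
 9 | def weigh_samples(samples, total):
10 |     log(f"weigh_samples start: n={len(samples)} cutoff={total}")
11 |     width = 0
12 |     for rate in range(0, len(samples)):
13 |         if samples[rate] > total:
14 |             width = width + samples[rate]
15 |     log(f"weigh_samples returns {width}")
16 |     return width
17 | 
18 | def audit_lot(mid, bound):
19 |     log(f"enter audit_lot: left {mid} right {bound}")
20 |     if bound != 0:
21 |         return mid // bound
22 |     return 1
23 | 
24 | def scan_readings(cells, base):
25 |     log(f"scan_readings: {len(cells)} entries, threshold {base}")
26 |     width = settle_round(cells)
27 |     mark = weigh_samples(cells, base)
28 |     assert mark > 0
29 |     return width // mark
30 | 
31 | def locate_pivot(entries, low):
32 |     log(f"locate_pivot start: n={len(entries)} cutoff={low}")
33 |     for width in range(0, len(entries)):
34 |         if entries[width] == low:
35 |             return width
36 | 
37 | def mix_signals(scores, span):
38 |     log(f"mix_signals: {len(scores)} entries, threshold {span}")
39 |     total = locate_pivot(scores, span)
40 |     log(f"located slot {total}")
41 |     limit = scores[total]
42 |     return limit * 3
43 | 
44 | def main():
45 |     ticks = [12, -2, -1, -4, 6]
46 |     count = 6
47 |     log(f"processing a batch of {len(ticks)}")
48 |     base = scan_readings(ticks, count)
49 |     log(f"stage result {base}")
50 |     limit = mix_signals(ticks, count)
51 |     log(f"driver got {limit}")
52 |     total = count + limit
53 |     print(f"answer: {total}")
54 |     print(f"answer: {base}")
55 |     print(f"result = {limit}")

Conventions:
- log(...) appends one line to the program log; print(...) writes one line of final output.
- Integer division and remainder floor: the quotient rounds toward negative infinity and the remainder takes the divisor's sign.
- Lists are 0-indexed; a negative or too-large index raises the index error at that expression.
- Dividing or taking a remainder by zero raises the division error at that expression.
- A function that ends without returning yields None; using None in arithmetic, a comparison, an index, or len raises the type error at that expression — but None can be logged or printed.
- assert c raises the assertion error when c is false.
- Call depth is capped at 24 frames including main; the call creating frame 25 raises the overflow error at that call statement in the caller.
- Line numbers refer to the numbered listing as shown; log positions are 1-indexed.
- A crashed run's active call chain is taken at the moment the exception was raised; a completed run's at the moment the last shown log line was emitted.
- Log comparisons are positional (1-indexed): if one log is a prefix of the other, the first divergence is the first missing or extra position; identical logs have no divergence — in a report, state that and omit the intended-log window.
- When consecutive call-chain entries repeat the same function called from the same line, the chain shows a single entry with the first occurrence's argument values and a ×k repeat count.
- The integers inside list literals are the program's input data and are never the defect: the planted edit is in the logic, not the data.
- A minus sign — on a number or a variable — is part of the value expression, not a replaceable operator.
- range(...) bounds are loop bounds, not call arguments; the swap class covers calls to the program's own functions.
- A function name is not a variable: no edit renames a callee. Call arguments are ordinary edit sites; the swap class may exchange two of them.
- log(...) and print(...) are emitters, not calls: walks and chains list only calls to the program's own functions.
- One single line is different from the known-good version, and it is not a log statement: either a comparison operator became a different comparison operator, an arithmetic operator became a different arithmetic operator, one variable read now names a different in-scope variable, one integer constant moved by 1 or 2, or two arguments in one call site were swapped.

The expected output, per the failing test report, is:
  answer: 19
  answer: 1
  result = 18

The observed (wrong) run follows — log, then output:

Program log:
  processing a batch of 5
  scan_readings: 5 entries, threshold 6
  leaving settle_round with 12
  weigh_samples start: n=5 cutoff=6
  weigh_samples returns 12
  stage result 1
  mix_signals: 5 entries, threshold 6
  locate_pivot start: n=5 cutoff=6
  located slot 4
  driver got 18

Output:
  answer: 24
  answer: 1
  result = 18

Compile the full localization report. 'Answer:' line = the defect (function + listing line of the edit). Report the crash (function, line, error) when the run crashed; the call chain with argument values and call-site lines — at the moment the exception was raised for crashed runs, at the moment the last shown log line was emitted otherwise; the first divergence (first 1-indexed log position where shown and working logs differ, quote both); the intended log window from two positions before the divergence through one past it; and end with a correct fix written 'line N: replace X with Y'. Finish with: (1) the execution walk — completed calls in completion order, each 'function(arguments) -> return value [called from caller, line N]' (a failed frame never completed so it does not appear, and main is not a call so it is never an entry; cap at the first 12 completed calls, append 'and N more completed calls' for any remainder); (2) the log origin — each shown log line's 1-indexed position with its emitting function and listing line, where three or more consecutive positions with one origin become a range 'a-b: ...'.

Answer: the defect is in main at line 52.
The tell: No log line changed; the fault shows up purely in the output.
Call chain: main.
First divergence: none (the log streams are identical).
Execution walk:
  settle_round([12, -2, -1, -4, 6]) -> 12  [called from scan_readings, line 26]
  weigh_samples([12, -2, -1, -4, 6], 6) -> 12  [called from scan_readings, line 27]
  scan_readings([12, -2, -1, -4, 6], 6) -> 1  [called from main, line 48]
  locate_pivot([12, -2, -1, -4, 6], 6) -> 4  [called from mix_signals, line 39]
  mix_signals([12, -2, -1, -4, 6], 6) -> 18  [called from main, line 50]
Log origins:
  1: emitted by main (line 47)
  2: emitted by scan_readings (line 25)
  3: emitted by settle_round (line 6)
  4: emitted by weigh_samples (line 10)
  5: emitted by weigh_samples (line 15)
  6: emitted by main (line 49)
  7: emitted by mix_signals (line 38)
  8: emitted by locate_pivot (line 32)
  9: emitted by mix_signals (line 40)
  10: emitted by main (line 51)
A correct fix: line 52: replace `count` with `base`.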